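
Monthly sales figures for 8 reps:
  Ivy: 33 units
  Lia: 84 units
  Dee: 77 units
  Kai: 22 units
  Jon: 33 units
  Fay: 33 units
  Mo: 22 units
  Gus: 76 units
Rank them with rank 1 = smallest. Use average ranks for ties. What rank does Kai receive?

Sorted (ascending): 22, 22, 33, 33, 33, 76, 77, 84
The 2 values of 22 occupy positions 1–2 → average rank (1+2)/2 = 1.5.
The 3 values of 33 occupy positions 3–5 → average rank 4.
Kai has value 22 units → rank 1.5.

1.5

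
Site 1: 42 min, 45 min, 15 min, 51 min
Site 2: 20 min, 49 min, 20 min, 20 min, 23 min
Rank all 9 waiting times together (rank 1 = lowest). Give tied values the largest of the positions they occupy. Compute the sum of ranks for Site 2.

25

Sorted (ascending): 15, 20, 20, 20, 23, 42, 45, 49, 51
The 3 values of 20 occupy positions 2–4 → each gets rank 4.
Site 2 values → pooled ranks: 20→4, 49→8, 20→4, 20→4, 23→5
Rank sum = 4 + 8 + 4 + 4 + 5 = 25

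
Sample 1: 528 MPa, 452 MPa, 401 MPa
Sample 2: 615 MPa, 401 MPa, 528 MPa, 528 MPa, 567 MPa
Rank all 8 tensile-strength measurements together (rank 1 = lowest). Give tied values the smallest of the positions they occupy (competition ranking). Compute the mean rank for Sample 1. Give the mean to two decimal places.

Sorted (ascending): 401, 401, 452, 528, 528, 528, 567, 615
The 2 values of 401 occupy positions 1–2 → each gets rank 1.
The 3 values of 528 occupy positions 4–6 → each gets rank 4.
Sample 1 values → pooled ranks: 528→4, 452→3, 401→1
Mean rank = (4 + 3 + 1) / 3 = 2.67

2.67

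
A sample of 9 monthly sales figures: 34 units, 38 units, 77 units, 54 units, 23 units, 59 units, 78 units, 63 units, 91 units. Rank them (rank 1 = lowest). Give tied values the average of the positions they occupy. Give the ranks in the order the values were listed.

Sorted (ascending): 23, 34, 38, 54, 59, 63, 77, 78, 91
No ties — each value takes its position as its rank.

2, 3, 7, 4, 1, 5, 8, 6, 9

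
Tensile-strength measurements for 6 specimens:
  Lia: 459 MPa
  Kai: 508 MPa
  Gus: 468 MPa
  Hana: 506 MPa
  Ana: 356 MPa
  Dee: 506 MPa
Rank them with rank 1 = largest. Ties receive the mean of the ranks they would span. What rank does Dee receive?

2.5

Sorted (descending): 508, 506, 506, 468, 459, 356
The 2 values of 506 occupy positions 2–3 → average rank (2+3)/2 = 2.5.
Dee has value 506 MPa → rank 2.5.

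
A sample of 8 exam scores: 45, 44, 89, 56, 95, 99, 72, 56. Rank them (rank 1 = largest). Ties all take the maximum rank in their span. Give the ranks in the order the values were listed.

7, 8, 3, 6, 2, 1, 4, 6

Sorted (descending): 99, 95, 89, 72, 56, 56, 45, 44
The 2 values of 56 occupy positions 5–6 → each gets rank 6.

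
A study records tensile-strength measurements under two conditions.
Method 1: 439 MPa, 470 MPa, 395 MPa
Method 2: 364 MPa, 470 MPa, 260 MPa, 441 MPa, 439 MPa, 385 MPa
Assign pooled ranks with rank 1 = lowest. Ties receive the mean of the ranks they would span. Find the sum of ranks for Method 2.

27

Sorted (ascending): 260, 364, 385, 395, 439, 439, 441, 470, 470
The 2 values of 439 occupy positions 5–6 → average rank (5+6)/2 = 5.5.
The 2 values of 470 occupy positions 8–9 → average rank (8+9)/2 = 8.5.
Method 2 values → pooled ranks: 364→2, 470→8.5, 260→1, 441→7, 439→5.5, 385→3
Rank sum = 2 + 8.5 + 1 + 7 + 5.5 + 3 = 27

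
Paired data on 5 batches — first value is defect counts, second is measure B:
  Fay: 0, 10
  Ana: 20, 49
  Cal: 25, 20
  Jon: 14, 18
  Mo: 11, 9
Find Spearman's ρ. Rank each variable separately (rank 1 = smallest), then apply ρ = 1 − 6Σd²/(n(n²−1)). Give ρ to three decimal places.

0.800

Ranks of variable 1: 1, 4, 5, 3, 2
Ranks of variable 2: 2, 5, 4, 3, 1
d = r₁ − r₂: -1, -1, 1, 0, 1
d²: 1, 1, 1, 0, 1; Σd² = 4
ρ = 1 − 6·4/(5·24) = 1 − 24/120 = 0.800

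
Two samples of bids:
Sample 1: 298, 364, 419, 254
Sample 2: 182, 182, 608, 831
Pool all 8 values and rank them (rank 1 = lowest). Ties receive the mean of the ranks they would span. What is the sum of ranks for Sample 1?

18

Sorted (ascending): 182, 182, 254, 298, 364, 419, 608, 831
The 2 values of 182 occupy positions 1–2 → average rank (1+2)/2 = 1.5.
Sample 1 values → pooled ranks: 298→4, 364→5, 419→6, 254→3
Rank sum = 4 + 5 + 6 + 3 = 18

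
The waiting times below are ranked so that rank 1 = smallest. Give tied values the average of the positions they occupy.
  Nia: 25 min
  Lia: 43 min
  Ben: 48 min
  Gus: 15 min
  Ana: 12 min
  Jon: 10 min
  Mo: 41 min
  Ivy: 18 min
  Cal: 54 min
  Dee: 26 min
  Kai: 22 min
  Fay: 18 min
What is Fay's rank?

Sorted (ascending): 10, 12, 15, 18, 18, 22, 25, 26, 41, 43, 48, 54
The 2 values of 18 occupy positions 4–5 → average rank (4+5)/2 = 4.5.
Fay has value 18 min → rank 4.5.

4.5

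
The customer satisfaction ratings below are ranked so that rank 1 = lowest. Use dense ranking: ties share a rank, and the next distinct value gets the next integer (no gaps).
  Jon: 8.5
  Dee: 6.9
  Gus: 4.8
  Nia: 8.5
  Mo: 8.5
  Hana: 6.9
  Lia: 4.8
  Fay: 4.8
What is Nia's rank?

Sorted (ascending): 4.8, 4.8, 4.8, 6.9, 6.9, 8.5, 8.5, 8.5
The 3 values of 4.8 share dense rank 1.
The 2 values of 6.9 share dense rank 2.
The 3 values of 8.5 share dense rank 3.
Nia has value 8.5 → rank 3.

3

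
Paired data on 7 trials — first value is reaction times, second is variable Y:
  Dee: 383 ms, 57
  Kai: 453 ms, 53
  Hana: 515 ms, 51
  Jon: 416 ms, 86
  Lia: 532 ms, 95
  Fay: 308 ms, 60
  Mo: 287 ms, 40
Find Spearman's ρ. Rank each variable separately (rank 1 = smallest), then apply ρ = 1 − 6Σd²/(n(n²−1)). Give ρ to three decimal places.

Ranks of variable 1: 3, 5, 6, 4, 7, 2, 1
Ranks of variable 2: 4, 3, 2, 6, 7, 5, 1
d = r₁ − r₂: -1, 2, 4, -2, 0, -3, 0
d²: 1, 4, 16, 4, 0, 9, 0; Σd² = 34
ρ = 1 − 6·34/(7·48) = 1 − 204/336 = 0.393

0.393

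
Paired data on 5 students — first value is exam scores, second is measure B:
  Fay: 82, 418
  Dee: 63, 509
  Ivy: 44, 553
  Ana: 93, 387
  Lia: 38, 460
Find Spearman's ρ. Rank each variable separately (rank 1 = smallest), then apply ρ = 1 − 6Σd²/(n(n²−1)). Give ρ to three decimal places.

-0.700

Ranks of variable 1: 4, 3, 2, 5, 1
Ranks of variable 2: 2, 4, 5, 1, 3
d = r₁ − r₂: 2, -1, -3, 4, -2
d²: 4, 1, 9, 16, 4; Σd² = 34
ρ = 1 − 6·34/(5·24) = 1 − 204/120 = -0.700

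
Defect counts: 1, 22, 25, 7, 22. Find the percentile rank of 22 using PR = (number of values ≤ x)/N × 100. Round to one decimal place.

80.0

N = 5.
Strictly below 22: 2. Equal to 22: 2.
PR = 4/5 × 100 = 80.0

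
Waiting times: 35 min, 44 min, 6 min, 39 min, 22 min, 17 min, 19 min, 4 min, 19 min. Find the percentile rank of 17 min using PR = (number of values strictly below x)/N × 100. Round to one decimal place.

22.2

N = 9.
Strictly below 17: 2. Equal to 17: 1.
PR = 2/9 × 100 = 22.2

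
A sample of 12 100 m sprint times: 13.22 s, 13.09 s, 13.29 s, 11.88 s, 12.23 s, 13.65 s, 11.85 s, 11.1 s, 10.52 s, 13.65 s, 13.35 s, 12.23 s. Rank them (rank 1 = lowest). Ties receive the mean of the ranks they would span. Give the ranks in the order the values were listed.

Sorted (ascending): 10.52, 11.1, 11.85, 11.88, 12.23, 12.23, 13.09, 13.22, 13.29, 13.35, 13.65, 13.65
The 2 values of 12.23 occupy positions 5–6 → average rank (5+6)/2 = 5.5.
The 2 values of 13.65 occupy positions 11–12 → average rank (11+12)/2 = 11.5.

8, 7, 9, 4, 5.5, 11.5, 3, 2, 1, 11.5, 10, 5.5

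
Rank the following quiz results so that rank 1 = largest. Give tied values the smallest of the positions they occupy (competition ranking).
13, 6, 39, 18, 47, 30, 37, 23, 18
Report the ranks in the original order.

8, 9, 2, 6, 1, 4, 3, 5, 6

Sorted (descending): 47, 39, 37, 30, 23, 18, 18, 13, 6
The 2 values of 18 occupy positions 6–7 → each gets rank 6.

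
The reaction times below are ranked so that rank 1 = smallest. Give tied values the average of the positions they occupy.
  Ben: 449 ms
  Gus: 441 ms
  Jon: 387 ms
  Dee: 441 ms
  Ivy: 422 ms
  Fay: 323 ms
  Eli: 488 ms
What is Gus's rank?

4.5

Sorted (ascending): 323, 387, 422, 441, 441, 449, 488
The 2 values of 441 occupy positions 4–5 → average rank (4+5)/2 = 4.5.
Gus has value 441 ms → rank 4.5.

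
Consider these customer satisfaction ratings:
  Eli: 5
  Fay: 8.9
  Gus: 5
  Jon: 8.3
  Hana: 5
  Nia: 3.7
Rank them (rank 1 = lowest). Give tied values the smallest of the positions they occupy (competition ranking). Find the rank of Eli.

2

Sorted (ascending): 3.7, 5, 5, 5, 8.3, 8.9
The 3 values of 5 occupy positions 2–4 → each gets rank 2.
Eli has value 5 → rank 2.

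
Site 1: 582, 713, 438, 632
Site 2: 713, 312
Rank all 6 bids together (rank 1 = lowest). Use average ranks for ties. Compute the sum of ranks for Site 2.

6.5

Sorted (ascending): 312, 438, 582, 632, 713, 713
The 2 values of 713 occupy positions 5–6 → average rank (5+6)/2 = 5.5.
Site 2 values → pooled ranks: 713→5.5, 312→1
Rank sum = 5.5 + 1 = 6.5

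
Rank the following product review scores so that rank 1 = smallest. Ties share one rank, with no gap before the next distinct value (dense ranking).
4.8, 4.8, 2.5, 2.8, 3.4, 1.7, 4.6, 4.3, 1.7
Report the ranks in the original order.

Sorted (ascending): 1.7, 1.7, 2.5, 2.8, 3.4, 4.3, 4.6, 4.8, 4.8
The 2 values of 1.7 share dense rank 1.
The 2 values of 4.8 share dense rank 7.
Remaining distinct values take the next consecutive integers.

7, 7, 2, 3, 4, 1, 6, 5, 1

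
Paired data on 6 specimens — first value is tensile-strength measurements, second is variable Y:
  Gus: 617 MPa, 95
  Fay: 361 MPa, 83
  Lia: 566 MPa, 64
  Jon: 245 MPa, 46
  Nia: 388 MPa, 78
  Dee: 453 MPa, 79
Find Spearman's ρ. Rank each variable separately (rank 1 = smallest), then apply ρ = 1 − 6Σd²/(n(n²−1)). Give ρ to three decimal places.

0.486

Ranks of variable 1: 6, 2, 5, 1, 3, 4
Ranks of variable 2: 6, 5, 2, 1, 3, 4
d = r₁ − r₂: 0, -3, 3, 0, 0, 0
d²: 0, 9, 9, 0, 0, 0; Σd² = 18
ρ = 1 − 6·18/(6·35) = 1 − 108/210 = 0.486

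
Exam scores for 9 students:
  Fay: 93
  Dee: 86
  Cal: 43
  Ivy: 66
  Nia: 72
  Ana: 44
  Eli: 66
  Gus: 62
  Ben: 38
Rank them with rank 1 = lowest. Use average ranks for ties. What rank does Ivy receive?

5.5

Sorted (ascending): 38, 43, 44, 62, 66, 66, 72, 86, 93
The 2 values of 66 occupy positions 5–6 → average rank (5+6)/2 = 5.5.
Ivy has value 66 → rank 5.5.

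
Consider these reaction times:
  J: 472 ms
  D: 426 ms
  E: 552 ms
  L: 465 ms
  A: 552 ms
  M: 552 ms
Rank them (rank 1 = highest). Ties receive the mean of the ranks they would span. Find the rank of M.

Sorted (descending): 552, 552, 552, 472, 465, 426
The 3 values of 552 occupy positions 1–3 → average rank 2.
M has value 552 ms → rank 2.

2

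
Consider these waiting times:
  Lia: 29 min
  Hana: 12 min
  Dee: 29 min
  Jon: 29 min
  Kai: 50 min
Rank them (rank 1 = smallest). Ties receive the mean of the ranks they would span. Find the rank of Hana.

Sorted (ascending): 12, 29, 29, 29, 50
The 3 values of 29 occupy positions 2–4 → average rank 3.
Hana has value 12 min → rank 1.

1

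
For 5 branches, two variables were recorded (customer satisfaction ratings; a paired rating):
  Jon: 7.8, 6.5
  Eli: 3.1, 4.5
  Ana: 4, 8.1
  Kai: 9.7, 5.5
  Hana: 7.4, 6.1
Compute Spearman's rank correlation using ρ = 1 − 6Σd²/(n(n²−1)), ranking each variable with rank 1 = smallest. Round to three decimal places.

0.100

Ranks of variable 1: 4, 1, 2, 5, 3
Ranks of variable 2: 4, 1, 5, 2, 3
d = r₁ − r₂: 0, 0, -3, 3, 0
d²: 0, 0, 9, 9, 0; Σd² = 18
ρ = 1 − 6·18/(5·24) = 1 − 108/120 = 0.100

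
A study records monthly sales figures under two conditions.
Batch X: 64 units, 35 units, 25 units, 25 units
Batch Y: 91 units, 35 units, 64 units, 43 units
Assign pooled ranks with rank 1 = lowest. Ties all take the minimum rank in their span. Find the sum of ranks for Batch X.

11

Sorted (ascending): 25, 25, 35, 35, 43, 64, 64, 91
The 2 values of 25 occupy positions 1–2 → each gets rank 1.
The 2 values of 35 occupy positions 3–4 → each gets rank 3.
The 2 values of 64 occupy positions 6–7 → each gets rank 6.
Batch X values → pooled ranks: 64→6, 35→3, 25→1, 25→1
Rank sum = 6 + 3 + 1 + 1 = 11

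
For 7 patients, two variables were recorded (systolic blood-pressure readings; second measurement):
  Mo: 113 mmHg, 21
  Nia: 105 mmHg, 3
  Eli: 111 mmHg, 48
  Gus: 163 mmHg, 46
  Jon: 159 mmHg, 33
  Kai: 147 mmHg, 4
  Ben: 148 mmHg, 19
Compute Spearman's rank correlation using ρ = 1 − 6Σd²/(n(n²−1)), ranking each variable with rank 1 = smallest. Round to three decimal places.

Ranks of variable 1: 3, 1, 2, 7, 6, 4, 5
Ranks of variable 2: 4, 1, 7, 6, 5, 2, 3
d = r₁ − r₂: -1, 0, -5, 1, 1, 2, 2
d²: 1, 0, 25, 1, 1, 4, 4; Σd² = 36
ρ = 1 − 6·36/(7·48) = 1 − 216/336 = 0.357

0.357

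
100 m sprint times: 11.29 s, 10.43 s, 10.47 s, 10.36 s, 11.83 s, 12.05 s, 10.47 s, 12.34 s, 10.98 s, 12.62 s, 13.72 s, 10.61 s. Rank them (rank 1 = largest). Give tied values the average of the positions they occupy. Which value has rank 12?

10.36

Sorted (descending): 13.72, 12.62, 12.34, 12.05, 11.83, 11.29, 10.98, 10.61, 10.47, 10.47, 10.43, 10.36
The 2 values of 10.47 occupy positions 9–10 → average rank (9+10)/2 = 9.5.
Rank 12 → value 10.36.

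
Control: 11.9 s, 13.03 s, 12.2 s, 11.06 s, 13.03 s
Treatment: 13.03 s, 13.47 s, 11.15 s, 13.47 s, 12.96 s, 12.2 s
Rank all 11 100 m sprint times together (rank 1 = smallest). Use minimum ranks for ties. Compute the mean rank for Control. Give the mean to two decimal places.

4.40

Sorted (ascending): 11.06, 11.15, 11.9, 12.2, 12.2, 12.96, 13.03, 13.03, 13.03, 13.47, 13.47
The 2 values of 12.2 occupy positions 4–5 → each gets rank 4.
The 3 values of 13.03 occupy positions 7–9 → each gets rank 7.
The 2 values of 13.47 occupy positions 10–11 → each gets rank 10.
Control values → pooled ranks: 11.9→3, 13.03→7, 12.2→4, 11.06→1, 13.03→7
Mean rank = (3 + 7 + 4 + 1 + 7) / 5 = 4.40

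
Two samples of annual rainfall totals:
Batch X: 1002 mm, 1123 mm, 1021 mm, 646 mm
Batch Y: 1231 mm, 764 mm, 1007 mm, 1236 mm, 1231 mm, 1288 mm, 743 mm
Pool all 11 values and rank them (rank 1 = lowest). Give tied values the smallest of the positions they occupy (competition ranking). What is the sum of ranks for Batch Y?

47

Sorted (ascending): 646, 743, 764, 1002, 1007, 1021, 1123, 1231, 1231, 1236, 1288
The 2 values of 1231 occupy positions 8–9 → each gets rank 8.
Batch Y values → pooled ranks: 1231→8, 764→3, 1007→5, 1236→10, 1231→8, 1288→11, 743→2
Rank sum = 8 + 3 + 5 + 10 + 8 + 11 + 2 = 47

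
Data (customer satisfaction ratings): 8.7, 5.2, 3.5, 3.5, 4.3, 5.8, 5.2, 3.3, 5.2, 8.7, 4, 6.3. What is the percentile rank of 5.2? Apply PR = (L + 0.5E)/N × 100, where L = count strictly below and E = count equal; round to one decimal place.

54.2

N = 12.
Strictly below 5.2: 5. Equal to 5.2: 3.
PR = (5 + 0.5·3)/12 × 100 = 54.2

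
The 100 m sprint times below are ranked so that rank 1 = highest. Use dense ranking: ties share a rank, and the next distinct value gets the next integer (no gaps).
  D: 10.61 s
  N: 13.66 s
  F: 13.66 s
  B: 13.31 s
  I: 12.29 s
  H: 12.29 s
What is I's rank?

Sorted (descending): 13.66, 13.66, 13.31, 12.29, 12.29, 10.61
The 2 values of 13.66 share dense rank 1.
The 2 values of 12.29 share dense rank 3.
Remaining distinct values take the next consecutive integers.
I has value 12.29 s → rank 3.

3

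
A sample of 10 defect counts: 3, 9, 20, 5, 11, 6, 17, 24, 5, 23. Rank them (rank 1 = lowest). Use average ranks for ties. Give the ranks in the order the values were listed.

Sorted (ascending): 3, 5, 5, 6, 9, 11, 17, 20, 23, 24
The 2 values of 5 occupy positions 2–3 → average rank (2+3)/2 = 2.5.

1, 5, 8, 2.5, 6, 4, 7, 10, 2.5, 9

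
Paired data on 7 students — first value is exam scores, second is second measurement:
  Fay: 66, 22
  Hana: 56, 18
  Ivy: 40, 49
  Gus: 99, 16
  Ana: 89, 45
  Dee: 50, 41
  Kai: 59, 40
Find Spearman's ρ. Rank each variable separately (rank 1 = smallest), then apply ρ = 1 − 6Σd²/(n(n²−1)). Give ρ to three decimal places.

-0.536

Ranks of variable 1: 5, 3, 1, 7, 6, 2, 4
Ranks of variable 2: 3, 2, 7, 1, 6, 5, 4
d = r₁ − r₂: 2, 1, -6, 6, 0, -3, 0
d²: 4, 1, 36, 36, 0, 9, 0; Σd² = 86
ρ = 1 − 6·86/(7·48) = 1 − 516/336 = -0.536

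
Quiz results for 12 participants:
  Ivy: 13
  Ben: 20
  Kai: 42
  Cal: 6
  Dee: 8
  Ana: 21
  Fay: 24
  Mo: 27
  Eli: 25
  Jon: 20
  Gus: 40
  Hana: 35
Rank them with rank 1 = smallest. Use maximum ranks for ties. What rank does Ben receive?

Sorted (ascending): 6, 8, 13, 20, 20, 21, 24, 25, 27, 35, 40, 42
The 2 values of 20 occupy positions 4–5 → each gets rank 5.
Ben has value 20 → rank 5.

5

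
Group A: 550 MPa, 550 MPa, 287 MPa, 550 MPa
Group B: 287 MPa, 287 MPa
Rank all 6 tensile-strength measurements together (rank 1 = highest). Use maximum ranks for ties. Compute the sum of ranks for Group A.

Sorted (descending): 550, 550, 550, 287, 287, 287
The 3 values of 550 occupy positions 1–3 → each gets rank 3.
The 3 values of 287 occupy positions 4–6 → each gets rank 6.
Group A values → pooled ranks: 550→3, 550→3, 287→6, 550→3
Rank sum = 3 + 3 + 6 + 3 = 15

15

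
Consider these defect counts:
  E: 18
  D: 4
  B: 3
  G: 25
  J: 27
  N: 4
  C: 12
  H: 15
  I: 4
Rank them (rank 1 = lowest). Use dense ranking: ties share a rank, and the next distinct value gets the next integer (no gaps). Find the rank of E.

5

Sorted (ascending): 3, 4, 4, 4, 12, 15, 18, 25, 27
The 3 values of 4 share dense rank 2.
Remaining distinct values take the next consecutive integers.
E has value 18 → rank 5.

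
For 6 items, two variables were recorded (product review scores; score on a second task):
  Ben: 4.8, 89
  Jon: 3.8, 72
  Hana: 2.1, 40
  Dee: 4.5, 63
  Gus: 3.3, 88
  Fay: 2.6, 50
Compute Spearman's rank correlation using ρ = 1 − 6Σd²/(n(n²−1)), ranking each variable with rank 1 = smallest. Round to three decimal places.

0.771

Ranks of variable 1: 6, 4, 1, 5, 3, 2
Ranks of variable 2: 6, 4, 1, 3, 5, 2
d = r₁ − r₂: 0, 0, 0, 2, -2, 0
d²: 0, 0, 0, 4, 4, 0; Σd² = 8
ρ = 1 − 6·8/(6·35) = 1 − 48/210 = 0.771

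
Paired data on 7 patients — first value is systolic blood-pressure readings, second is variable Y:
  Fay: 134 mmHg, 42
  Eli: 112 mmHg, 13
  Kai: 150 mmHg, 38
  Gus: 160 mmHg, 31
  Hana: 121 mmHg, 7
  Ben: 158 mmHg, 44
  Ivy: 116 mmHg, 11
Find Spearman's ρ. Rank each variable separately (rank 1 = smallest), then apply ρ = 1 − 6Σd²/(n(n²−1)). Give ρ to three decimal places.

0.607

Ranks of variable 1: 4, 1, 5, 7, 3, 6, 2
Ranks of variable 2: 6, 3, 5, 4, 1, 7, 2
d = r₁ − r₂: -2, -2, 0, 3, 2, -1, 0
d²: 4, 4, 0, 9, 4, 1, 0; Σd² = 22
ρ = 1 − 6·22/(7·48) = 1 − 132/336 = 0.607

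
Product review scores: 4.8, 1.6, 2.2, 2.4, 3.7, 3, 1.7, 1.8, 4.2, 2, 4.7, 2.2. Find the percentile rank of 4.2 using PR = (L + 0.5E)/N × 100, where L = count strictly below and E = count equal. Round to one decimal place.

79.2

N = 12.
Strictly below 4.2: 9. Equal to 4.2: 1.
PR = (9 + 0.5·1)/12 × 100 = 79.2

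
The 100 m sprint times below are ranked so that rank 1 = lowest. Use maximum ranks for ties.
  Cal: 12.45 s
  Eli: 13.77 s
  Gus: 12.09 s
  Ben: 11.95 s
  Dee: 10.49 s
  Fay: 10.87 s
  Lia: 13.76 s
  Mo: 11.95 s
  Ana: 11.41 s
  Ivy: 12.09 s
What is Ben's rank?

5

Sorted (ascending): 10.49, 10.87, 11.41, 11.95, 11.95, 12.09, 12.09, 12.45, 13.76, 13.77
The 2 values of 11.95 occupy positions 4–5 → each gets rank 5.
The 2 values of 12.09 occupy positions 6–7 → each gets rank 7.
Ben has value 11.95 s → rank 5.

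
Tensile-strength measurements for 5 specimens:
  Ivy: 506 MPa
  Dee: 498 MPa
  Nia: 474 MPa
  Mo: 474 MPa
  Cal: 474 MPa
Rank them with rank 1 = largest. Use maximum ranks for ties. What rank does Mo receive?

5

Sorted (descending): 506, 498, 474, 474, 474
The 3 values of 474 occupy positions 3–5 → each gets rank 5.
Mo has value 474 MPa → rank 5.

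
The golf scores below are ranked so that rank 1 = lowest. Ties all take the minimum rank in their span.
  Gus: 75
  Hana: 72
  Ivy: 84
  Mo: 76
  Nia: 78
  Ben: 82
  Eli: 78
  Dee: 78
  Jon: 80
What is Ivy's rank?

9

Sorted (ascending): 72, 75, 76, 78, 78, 78, 80, 82, 84
The 3 values of 78 occupy positions 4–6 → each gets rank 4.
Ivy has value 84 → rank 9.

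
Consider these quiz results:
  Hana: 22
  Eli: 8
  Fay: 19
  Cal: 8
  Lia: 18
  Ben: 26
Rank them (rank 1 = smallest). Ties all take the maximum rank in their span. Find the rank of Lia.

3

Sorted (ascending): 8, 8, 18, 19, 22, 26
The 2 values of 8 occupy positions 1–2 → each gets rank 2.
Lia has value 18 → rank 3.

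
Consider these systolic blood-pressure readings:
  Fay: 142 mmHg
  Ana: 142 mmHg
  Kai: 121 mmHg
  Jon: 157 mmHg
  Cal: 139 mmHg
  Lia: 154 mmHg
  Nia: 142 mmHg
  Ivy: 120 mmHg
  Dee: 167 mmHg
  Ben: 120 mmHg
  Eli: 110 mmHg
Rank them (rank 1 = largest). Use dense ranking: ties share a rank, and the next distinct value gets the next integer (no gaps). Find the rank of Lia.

Sorted (descending): 167, 157, 154, 142, 142, 142, 139, 121, 120, 120, 110
The 3 values of 142 share dense rank 4.
The 2 values of 120 share dense rank 7.
Remaining distinct values take the next consecutive integers.
Lia has value 154 mmHg → rank 3.

3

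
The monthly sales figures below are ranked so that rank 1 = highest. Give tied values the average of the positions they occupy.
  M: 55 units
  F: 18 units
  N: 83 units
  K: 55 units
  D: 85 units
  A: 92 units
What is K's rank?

Sorted (descending): 92, 85, 83, 55, 55, 18
The 2 values of 55 occupy positions 4–5 → average rank (4+5)/2 = 4.5.
K has value 55 units → rank 4.5.

4.5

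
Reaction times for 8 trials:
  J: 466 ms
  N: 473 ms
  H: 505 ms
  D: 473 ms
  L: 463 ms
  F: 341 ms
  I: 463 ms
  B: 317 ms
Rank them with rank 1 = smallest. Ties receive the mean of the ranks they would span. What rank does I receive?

3.5

Sorted (ascending): 317, 341, 463, 463, 466, 473, 473, 505
The 2 values of 463 occupy positions 3–4 → average rank (3+4)/2 = 3.5.
The 2 values of 473 occupy positions 6–7 → average rank (6+7)/2 = 6.5.
I has value 463 ms → rank 3.5.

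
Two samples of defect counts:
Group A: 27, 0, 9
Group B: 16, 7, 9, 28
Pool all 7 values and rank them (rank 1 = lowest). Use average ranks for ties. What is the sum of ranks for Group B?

17.5

Sorted (ascending): 0, 7, 9, 9, 16, 27, 28
The 2 values of 9 occupy positions 3–4 → average rank (3+4)/2 = 3.5.
Group B values → pooled ranks: 16→5, 7→2, 9→3.5, 28→7
Rank sum = 5 + 2 + 3.5 + 7 = 17.5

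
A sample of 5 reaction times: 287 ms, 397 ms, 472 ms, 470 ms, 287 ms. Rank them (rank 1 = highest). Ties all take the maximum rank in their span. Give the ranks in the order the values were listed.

5, 3, 1, 2, 5

Sorted (descending): 472, 470, 397, 287, 287
The 2 values of 287 occupy positions 4–5 → each gets rank 5.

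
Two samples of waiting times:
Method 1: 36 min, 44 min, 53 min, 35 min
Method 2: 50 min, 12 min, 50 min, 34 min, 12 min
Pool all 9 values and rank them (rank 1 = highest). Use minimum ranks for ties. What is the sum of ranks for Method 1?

Sorted (descending): 53, 50, 50, 44, 36, 35, 34, 12, 12
The 2 values of 50 occupy positions 2–3 → each gets rank 2.
The 2 values of 12 occupy positions 8–9 → each gets rank 8.
Method 1 values → pooled ranks: 36→5, 44→4, 53→1, 35→6
Rank sum = 5 + 4 + 1 + 6 = 16

16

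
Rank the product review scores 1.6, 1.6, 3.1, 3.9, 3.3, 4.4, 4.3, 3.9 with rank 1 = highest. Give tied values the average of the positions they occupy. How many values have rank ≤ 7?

Sorted (descending): 4.4, 4.3, 3.9, 3.9, 3.3, 3.1, 1.6, 1.6
The 2 values of 3.9 occupy positions 3–4 → average rank (3+4)/2 = 3.5.
The 2 values of 1.6 occupy positions 7–8 → average rank (7+8)/2 = 7.5.
Ranks ≤ 7: {1, 2, 3.5, 3.5, 5, 6} → 6 values.

6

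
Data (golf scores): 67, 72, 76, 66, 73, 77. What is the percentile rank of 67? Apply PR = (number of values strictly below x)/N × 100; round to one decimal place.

16.7

N = 6.
Strictly below 67: 1. Equal to 67: 1.
PR = 1/6 × 100 = 16.7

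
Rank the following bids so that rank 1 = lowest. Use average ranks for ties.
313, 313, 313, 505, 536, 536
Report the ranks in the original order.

2, 2, 2, 4, 5.5, 5.5

Sorted (ascending): 313, 313, 313, 505, 536, 536
The 3 values of 313 occupy positions 1–3 → average rank 2.
The 2 values of 536 occupy positions 5–6 → average rank (5+6)/2 = 5.5.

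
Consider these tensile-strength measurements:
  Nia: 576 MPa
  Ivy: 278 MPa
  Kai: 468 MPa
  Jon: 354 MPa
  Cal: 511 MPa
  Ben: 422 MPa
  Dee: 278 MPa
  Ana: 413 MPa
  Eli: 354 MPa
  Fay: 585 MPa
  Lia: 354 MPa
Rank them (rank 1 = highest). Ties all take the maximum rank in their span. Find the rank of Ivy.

11

Sorted (descending): 585, 576, 511, 468, 422, 413, 354, 354, 354, 278, 278
The 3 values of 354 occupy positions 7–9 → each gets rank 9.
The 2 values of 278 occupy positions 10–11 → each gets rank 11.
Ivy has value 278 MPa → rank 11.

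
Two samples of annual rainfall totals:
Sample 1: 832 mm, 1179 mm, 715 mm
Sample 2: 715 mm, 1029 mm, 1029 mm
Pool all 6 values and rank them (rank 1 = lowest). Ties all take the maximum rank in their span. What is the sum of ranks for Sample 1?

11

Sorted (ascending): 715, 715, 832, 1029, 1029, 1179
The 2 values of 715 occupy positions 1–2 → each gets rank 2.
The 2 values of 1029 occupy positions 4–5 → each gets rank 5.
Sample 1 values → pooled ranks: 832→3, 1179→6, 715→2
Rank sum = 3 + 6 + 2 = 11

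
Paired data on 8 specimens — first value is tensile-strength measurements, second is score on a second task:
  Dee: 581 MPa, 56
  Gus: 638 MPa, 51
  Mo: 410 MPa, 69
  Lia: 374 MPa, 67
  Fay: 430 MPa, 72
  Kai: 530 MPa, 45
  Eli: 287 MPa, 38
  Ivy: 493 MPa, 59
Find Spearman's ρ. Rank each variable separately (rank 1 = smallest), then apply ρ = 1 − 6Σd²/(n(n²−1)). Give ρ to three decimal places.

-0.167

Ranks of variable 1: 7, 8, 3, 2, 4, 6, 1, 5
Ranks of variable 2: 4, 3, 7, 6, 8, 2, 1, 5
d = r₁ − r₂: 3, 5, -4, -4, -4, 4, 0, 0
d²: 9, 25, 16, 16, 16, 16, 0, 0; Σd² = 98
ρ = 1 − 6·98/(8·63) = 1 − 588/504 = -0.167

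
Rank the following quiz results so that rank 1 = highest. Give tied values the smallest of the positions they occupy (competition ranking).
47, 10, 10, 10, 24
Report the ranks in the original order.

1, 3, 3, 3, 2

Sorted (descending): 47, 24, 10, 10, 10
The 3 values of 10 occupy positions 3–5 → each gets rank 3.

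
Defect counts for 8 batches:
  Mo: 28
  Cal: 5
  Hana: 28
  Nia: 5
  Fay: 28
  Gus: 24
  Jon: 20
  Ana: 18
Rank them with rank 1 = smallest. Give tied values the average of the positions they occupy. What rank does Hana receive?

7

Sorted (ascending): 5, 5, 18, 20, 24, 28, 28, 28
The 2 values of 5 occupy positions 1–2 → average rank (1+2)/2 = 1.5.
The 3 values of 28 occupy positions 6–8 → average rank 7.
Hana has value 28 → rank 7.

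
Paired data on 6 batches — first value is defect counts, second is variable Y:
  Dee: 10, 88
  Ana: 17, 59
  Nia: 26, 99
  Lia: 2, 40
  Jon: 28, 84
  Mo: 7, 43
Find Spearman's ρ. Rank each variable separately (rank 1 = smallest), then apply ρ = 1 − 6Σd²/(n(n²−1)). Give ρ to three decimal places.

0.714

Ranks of variable 1: 3, 4, 5, 1, 6, 2
Ranks of variable 2: 5, 3, 6, 1, 4, 2
d = r₁ − r₂: -2, 1, -1, 0, 2, 0
d²: 4, 1, 1, 0, 4, 0; Σd² = 10
ρ = 1 − 6·10/(6·35) = 1 − 60/210 = 0.714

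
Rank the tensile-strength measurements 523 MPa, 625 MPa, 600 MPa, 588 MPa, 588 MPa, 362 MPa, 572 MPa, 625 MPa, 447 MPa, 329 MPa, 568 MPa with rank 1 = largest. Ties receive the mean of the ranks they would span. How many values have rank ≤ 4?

3

Sorted (descending): 625, 625, 600, 588, 588, 572, 568, 523, 447, 362, 329
The 2 values of 625 occupy positions 1–2 → average rank (1+2)/2 = 1.5.
The 2 values of 588 occupy positions 4–5 → average rank (4+5)/2 = 4.5.
Ranks ≤ 4: {1.5, 1.5, 3} → 3 values.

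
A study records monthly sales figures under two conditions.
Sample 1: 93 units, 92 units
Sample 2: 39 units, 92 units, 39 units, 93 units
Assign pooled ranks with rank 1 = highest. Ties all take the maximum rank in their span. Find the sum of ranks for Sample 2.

Sorted (descending): 93, 93, 92, 92, 39, 39
The 2 values of 93 occupy positions 1–2 → each gets rank 2.
The 2 values of 92 occupy positions 3–4 → each gets rank 4.
The 2 values of 39 occupy positions 5–6 → each gets rank 6.
Sample 2 values → pooled ranks: 39→6, 92→4, 39→6, 93→2
Rank sum = 6 + 4 + 6 + 2 = 18

18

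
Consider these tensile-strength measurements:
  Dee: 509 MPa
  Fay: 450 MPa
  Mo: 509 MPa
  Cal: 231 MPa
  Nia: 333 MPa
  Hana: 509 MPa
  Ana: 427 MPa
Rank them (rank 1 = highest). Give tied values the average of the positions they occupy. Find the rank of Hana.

2

Sorted (descending): 509, 509, 509, 450, 427, 333, 231
The 3 values of 509 occupy positions 1–3 → average rank 2.
Hana has value 509 MPa → rank 2.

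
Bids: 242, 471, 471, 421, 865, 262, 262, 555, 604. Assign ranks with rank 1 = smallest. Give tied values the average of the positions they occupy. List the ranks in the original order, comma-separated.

1, 5.5, 5.5, 4, 9, 2.5, 2.5, 7, 8

Sorted (ascending): 242, 262, 262, 421, 471, 471, 555, 604, 865
The 2 values of 262 occupy positions 2–3 → average rank (2+3)/2 = 2.5.
The 2 values of 471 occupy positions 5–6 → average rank (5+6)/2 = 5.5.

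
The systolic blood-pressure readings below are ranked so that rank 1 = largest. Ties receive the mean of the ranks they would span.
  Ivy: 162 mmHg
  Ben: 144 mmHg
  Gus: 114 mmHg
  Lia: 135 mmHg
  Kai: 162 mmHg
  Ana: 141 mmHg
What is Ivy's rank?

1.5

Sorted (descending): 162, 162, 144, 141, 135, 114
The 2 values of 162 occupy positions 1–2 → average rank (1+2)/2 = 1.5.
Ivy has value 162 mmHg → rank 1.5.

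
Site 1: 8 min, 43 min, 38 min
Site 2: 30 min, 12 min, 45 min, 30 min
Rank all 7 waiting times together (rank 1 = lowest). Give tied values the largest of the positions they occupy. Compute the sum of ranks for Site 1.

Sorted (ascending): 8, 12, 30, 30, 38, 43, 45
The 2 values of 30 occupy positions 3–4 → each gets rank 4.
Site 1 values → pooled ranks: 8→1, 43→6, 38→5
Rank sum = 1 + 6 + 5 = 12

12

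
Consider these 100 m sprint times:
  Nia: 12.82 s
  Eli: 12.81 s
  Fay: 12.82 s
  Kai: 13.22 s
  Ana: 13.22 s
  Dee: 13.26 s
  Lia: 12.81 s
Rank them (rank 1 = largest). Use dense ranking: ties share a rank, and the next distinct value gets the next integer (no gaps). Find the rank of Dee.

1

Sorted (descending): 13.26, 13.22, 13.22, 12.82, 12.82, 12.81, 12.81
The 2 values of 13.22 share dense rank 2.
The 2 values of 12.82 share dense rank 3.
The 2 values of 12.81 share dense rank 4.
Remaining distinct values take the next consecutive integers.
Dee has value 13.26 s → rank 1.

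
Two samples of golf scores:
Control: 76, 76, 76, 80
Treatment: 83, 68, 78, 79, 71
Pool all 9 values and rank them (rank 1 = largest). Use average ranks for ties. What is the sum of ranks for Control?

20

Sorted (descending): 83, 80, 79, 78, 76, 76, 76, 71, 68
The 3 values of 76 occupy positions 5–7 → average rank 6.
Control values → pooled ranks: 76→6, 76→6, 76→6, 80→2
Rank sum = 6 + 6 + 6 + 2 = 20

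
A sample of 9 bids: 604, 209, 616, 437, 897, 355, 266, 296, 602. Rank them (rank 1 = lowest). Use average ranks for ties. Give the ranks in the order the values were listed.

7, 1, 8, 5, 9, 4, 2, 3, 6

Sorted (ascending): 209, 266, 296, 355, 437, 602, 604, 616, 897
No ties — each value takes its position as its rank.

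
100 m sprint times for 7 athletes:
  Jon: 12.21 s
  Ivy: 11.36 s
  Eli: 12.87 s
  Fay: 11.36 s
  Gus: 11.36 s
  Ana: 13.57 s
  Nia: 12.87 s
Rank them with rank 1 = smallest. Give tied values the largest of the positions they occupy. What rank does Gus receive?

3

Sorted (ascending): 11.36, 11.36, 11.36, 12.21, 12.87, 12.87, 13.57
The 3 values of 11.36 occupy positions 1–3 → each gets rank 3.
The 2 values of 12.87 occupy positions 5–6 → each gets rank 6.
Gus has value 11.36 s → rank 3.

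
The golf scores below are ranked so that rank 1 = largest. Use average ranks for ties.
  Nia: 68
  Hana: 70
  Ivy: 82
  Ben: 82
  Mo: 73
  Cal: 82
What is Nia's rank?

Sorted (descending): 82, 82, 82, 73, 70, 68
The 3 values of 82 occupy positions 1–3 → average rank 2.
Nia has value 68 → rank 6.

6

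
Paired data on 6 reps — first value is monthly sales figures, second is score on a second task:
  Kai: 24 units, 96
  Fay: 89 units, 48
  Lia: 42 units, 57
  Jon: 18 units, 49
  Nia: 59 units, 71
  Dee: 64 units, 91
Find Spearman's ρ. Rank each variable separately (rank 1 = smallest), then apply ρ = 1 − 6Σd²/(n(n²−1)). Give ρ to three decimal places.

-0.200

Ranks of variable 1: 2, 6, 3, 1, 4, 5
Ranks of variable 2: 6, 1, 3, 2, 4, 5
d = r₁ − r₂: -4, 5, 0, -1, 0, 0
d²: 16, 25, 0, 1, 0, 0; Σd² = 42
ρ = 1 − 6·42/(6·35) = 1 − 252/210 = -0.200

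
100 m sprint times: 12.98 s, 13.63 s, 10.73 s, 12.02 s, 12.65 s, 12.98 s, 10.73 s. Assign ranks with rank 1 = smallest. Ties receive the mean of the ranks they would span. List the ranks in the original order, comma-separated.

5.5, 7, 1.5, 3, 4, 5.5, 1.5

Sorted (ascending): 10.73, 10.73, 12.02, 12.65, 12.98, 12.98, 13.63
The 2 values of 10.73 occupy positions 1–2 → average rank (1+2)/2 = 1.5.
The 2 values of 12.98 occupy positions 5–6 → average rank (5+6)/2 = 5.5.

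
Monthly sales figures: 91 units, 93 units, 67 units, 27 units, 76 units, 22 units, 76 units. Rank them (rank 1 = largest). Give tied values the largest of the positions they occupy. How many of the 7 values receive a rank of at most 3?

2

Sorted (descending): 93, 91, 76, 76, 67, 27, 22
The 2 values of 76 occupy positions 3–4 → each gets rank 4.
Ranks ≤ 3: {1, 2} → 2 values.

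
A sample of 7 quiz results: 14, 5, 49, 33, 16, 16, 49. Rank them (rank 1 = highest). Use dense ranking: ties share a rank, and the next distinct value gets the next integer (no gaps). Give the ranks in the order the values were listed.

4, 5, 1, 2, 3, 3, 1

Sorted (descending): 49, 49, 33, 16, 16, 14, 5
The 2 values of 49 share dense rank 1.
The 2 values of 16 share dense rank 3.
Remaining distinct values take the next consecutive integers.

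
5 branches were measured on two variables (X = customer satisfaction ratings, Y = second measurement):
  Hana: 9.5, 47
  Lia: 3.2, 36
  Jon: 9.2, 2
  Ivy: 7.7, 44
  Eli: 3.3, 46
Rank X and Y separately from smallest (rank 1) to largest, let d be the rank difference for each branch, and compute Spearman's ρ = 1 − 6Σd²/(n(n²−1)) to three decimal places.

0.300

Ranks of variable 1: 5, 1, 4, 3, 2
Ranks of variable 2: 5, 2, 1, 3, 4
d = r₁ − r₂: 0, -1, 3, 0, -2
d²: 0, 1, 9, 0, 4; Σd² = 14
ρ = 1 − 6·14/(5·24) = 1 − 84/120 = 0.300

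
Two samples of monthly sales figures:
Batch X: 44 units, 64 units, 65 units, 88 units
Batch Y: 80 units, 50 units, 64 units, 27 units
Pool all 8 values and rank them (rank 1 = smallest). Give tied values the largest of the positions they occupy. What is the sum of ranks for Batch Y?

16

Sorted (ascending): 27, 44, 50, 64, 64, 65, 80, 88
The 2 values of 64 occupy positions 4–5 → each gets rank 5.
Batch Y values → pooled ranks: 80→7, 50→3, 64→5, 27→1
Rank sum = 7 + 3 + 5 + 1 = 16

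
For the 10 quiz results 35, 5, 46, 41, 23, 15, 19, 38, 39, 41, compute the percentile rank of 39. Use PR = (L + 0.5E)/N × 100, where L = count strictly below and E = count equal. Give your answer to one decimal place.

N = 10.
Strictly below 39: 6. Equal to 39: 1.
PR = (6 + 0.5·1)/10 × 100 = 65.0

65.0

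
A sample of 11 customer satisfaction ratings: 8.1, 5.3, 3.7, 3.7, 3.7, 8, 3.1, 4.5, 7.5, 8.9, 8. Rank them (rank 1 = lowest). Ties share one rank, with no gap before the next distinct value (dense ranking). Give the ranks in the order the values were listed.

7, 4, 2, 2, 2, 6, 1, 3, 5, 8, 6

Sorted (ascending): 3.1, 3.7, 3.7, 3.7, 4.5, 5.3, 7.5, 8, 8, 8.1, 8.9
The 3 values of 3.7 share dense rank 2.
The 2 values of 8 share dense rank 6.
Remaining distinct values take the next consecutive integers.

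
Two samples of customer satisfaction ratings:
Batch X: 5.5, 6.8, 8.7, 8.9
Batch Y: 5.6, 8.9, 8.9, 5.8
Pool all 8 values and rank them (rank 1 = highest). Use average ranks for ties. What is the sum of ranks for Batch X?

19

Sorted (descending): 8.9, 8.9, 8.9, 8.7, 6.8, 5.8, 5.6, 5.5
The 3 values of 8.9 occupy positions 1–3 → average rank 2.
Batch X values → pooled ranks: 5.5→8, 6.8→5, 8.7→4, 8.9→2
Rank sum = 8 + 5 + 4 + 2 = 19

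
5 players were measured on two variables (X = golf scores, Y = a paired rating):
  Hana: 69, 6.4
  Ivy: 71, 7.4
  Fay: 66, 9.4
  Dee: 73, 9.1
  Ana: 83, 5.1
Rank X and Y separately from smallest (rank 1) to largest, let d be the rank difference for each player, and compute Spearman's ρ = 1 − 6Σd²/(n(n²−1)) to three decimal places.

Ranks of variable 1: 2, 3, 1, 4, 5
Ranks of variable 2: 2, 3, 5, 4, 1
d = r₁ − r₂: 0, 0, -4, 0, 4
d²: 0, 0, 16, 0, 16; Σd² = 32
ρ = 1 − 6·32/(5·24) = 1 − 192/120 = -0.600

-0.600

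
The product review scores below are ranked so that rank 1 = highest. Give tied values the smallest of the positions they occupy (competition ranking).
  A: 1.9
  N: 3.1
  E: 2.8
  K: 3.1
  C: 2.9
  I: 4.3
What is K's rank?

Sorted (descending): 4.3, 3.1, 3.1, 2.9, 2.8, 1.9
The 2 values of 3.1 occupy positions 2–3 → each gets rank 2.
K has value 3.1 → rank 2.

2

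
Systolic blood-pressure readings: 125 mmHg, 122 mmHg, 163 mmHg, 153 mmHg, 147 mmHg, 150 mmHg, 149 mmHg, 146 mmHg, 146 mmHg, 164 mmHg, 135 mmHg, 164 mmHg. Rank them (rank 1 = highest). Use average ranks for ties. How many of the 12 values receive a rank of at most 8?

Sorted (descending): 164, 164, 163, 153, 150, 149, 147, 146, 146, 135, 125, 122
The 2 values of 164 occupy positions 1–2 → average rank (1+2)/2 = 1.5.
The 2 values of 146 occupy positions 8–9 → average rank (8+9)/2 = 8.5.
Ranks ≤ 8: {1.5, 1.5, 3, 4, 5, 6, 7} → 7 values.

7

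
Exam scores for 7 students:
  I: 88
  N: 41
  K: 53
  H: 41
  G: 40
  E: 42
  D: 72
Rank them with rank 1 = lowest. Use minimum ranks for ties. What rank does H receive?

2

Sorted (ascending): 40, 41, 41, 42, 53, 72, 88
The 2 values of 41 occupy positions 2–3 → each gets rank 2.
H has value 41 → rank 2.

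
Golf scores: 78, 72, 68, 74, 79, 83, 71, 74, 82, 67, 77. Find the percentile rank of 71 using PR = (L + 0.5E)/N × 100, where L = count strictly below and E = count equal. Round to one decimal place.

22.7

N = 11.
Strictly below 71: 2. Equal to 71: 1.
PR = (2 + 0.5·1)/11 × 100 = 22.7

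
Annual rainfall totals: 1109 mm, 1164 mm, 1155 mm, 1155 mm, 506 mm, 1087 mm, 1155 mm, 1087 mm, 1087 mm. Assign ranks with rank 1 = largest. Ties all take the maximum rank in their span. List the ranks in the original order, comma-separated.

Sorted (descending): 1164, 1155, 1155, 1155, 1109, 1087, 1087, 1087, 506
The 3 values of 1155 occupy positions 2–4 → each gets rank 4.
The 3 values of 1087 occupy positions 6–8 → each gets rank 8.

5, 1, 4, 4, 9, 8, 4, 8, 8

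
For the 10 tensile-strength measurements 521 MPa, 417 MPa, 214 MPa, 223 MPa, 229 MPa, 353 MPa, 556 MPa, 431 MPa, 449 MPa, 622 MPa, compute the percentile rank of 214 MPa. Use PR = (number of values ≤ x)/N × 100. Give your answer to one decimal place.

N = 10.
Strictly below 214: 0. Equal to 214: 1.
PR = 1/10 × 100 = 10.0

10.0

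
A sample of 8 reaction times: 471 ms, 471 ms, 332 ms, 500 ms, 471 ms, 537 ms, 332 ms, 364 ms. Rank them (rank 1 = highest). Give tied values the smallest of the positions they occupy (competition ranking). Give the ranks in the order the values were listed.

Sorted (descending): 537, 500, 471, 471, 471, 364, 332, 332
The 3 values of 471 occupy positions 3–5 → each gets rank 3.
The 2 values of 332 occupy positions 7–8 → each gets rank 7.

3, 3, 7, 2, 3, 1, 7, 6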